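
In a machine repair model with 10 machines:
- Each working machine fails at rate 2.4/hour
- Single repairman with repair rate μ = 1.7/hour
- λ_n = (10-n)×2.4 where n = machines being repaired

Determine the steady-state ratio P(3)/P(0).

P(3)/P(0) = ∏_{i=0}^{3-1} λ_i/μ_{i+1}
= (10-0)×2.4/1.7 × (10-1)×2.4/1.7 × (10-2)×2.4/1.7
= 2025.9068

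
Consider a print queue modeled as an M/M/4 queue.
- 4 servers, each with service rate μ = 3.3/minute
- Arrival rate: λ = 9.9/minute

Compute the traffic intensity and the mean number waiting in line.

Traffic intensity: ρ = λ/(cμ) = 9.9/(4×3.3) = 0.7500
Since ρ = 0.7500 < 1, system is stable.
Offered load a = λ/μ = cρ = 9.9/3.3 = 3.0000
P₀ = [ Σₙ₌₀^3 aⁿ/n! + a^4/(4!(1-ρ)) ]⁻¹
Σ = a^0/0! + a^1/1! + a^2/2! + a^3/3! = 1.0000 + 3.0000 + 4.5000 + 4.5000 = 13.0000
a^4/(4!(1-ρ)) = 81.0000/(24 × 0.2500) = 13.5000
P₀ = 1/(13.0000 + 13.5000) = 0.03774
Lq = P₀·a^4·ρ / (4!(1-ρ)²) = 0.037736 × 81.0000 × 0.75000 / (24 × 0.062500) = 1.5283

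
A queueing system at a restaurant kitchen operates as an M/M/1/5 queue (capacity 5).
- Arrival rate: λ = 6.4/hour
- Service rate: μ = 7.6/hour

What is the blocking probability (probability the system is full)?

ρ = λ/μ = 6.4/7.6 = 0.8421
P₀ = (1-ρ)/(1-ρ^(K+1)) = (1-0.8421)/(1-0.8421^6) = 0.1579/0.6434 = 0.2454
P_K = P₀×ρ^K = 0.2454 × 0.8421^5 = 0.2454 × 0.4235 = 0.1039
Blocking probability = 10.39%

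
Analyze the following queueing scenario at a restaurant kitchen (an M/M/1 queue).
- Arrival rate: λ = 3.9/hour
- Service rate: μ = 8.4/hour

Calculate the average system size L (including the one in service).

ρ = λ/μ = 3.9/8.4 = 0.4643
For M/M/1: L = λ/(μ-λ)
L = 3.9/(8.4-3.9) = 3.9/4.50
L = 0.8667 orders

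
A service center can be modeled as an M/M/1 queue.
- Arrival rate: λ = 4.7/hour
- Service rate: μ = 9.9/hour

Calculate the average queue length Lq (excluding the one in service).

ρ = λ/μ = 4.7/9.9 = 0.4747
For M/M/1: Lq = λ²/(μ(μ-λ))
Lq = 22.09/(9.9 × 5.20)
Lq = 0.4291 customers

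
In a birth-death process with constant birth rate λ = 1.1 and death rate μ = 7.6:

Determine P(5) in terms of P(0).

For constant rates: P(n)/P(0) = (λ/μ)^n
P(5)/P(0) = (1.1/7.6)^5 = 0.14474^5 = 0.00006352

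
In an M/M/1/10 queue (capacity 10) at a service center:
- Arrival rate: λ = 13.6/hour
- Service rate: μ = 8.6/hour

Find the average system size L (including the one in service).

ρ = λ/μ = 13.6/8.6 = 1.5814
P₀ = (1-ρ)/(1-ρ^(K+1)) = (1-1.5814)/(1-1.5814^11) = -0.5814/-153.6889 = 0.003783
P_K = P₀×ρ^K = 0.003783 × 1.5814^10 = 0.003783 × 97.8177 = 0.3700
L = ρ[1 - (K+1)ρ^K + Kρ^(K+1)] / [(1-ρ)(1-ρ^(K+1))]
L = 1.5814 × (1 - 11×97.8177 + 10×154.6889) / ((1 - 1.5814) × (1 - 154.6889)) = 8.3516 customers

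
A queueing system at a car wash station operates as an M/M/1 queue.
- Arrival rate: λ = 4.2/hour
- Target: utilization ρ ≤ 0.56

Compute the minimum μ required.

ρ = λ/μ, so μ = λ/ρ
μ ≥ 4.2/0.56 = 7.5000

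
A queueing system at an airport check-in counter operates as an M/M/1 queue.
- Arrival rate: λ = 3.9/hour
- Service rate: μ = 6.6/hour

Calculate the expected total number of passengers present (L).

ρ = λ/μ = 3.9/6.6 = 0.5909
For M/M/1: L = λ/(μ-λ)
L = 3.9/(6.6-3.9) = 3.9/2.70
L = 1.4444 passengers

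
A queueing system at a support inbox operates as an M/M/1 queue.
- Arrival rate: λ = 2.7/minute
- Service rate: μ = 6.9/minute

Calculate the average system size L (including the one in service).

ρ = λ/μ = 2.7/6.9 = 0.3913
For M/M/1: L = λ/(μ-λ)
L = 2.7/(6.9-2.7) = 2.7/4.20
L = 0.6429 emails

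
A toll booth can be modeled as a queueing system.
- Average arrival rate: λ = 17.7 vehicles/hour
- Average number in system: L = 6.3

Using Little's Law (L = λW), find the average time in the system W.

Little's Law: L = λW, so W = L/λ
W = 6.3/17.7 = 0.3559 hours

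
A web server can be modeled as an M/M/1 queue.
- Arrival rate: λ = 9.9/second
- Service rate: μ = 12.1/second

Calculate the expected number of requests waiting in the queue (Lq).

ρ = λ/μ = 9.9/12.1 = 0.8182
For M/M/1: Lq = λ²/(μ(μ-λ))
Lq = 98.01/(12.1 × 2.20)
Lq = 3.6818 requests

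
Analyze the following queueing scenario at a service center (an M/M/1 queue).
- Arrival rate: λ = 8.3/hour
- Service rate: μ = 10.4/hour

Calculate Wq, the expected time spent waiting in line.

First, compute utilization: ρ = λ/μ = 8.3/10.4 = 0.7981
For M/M/1: Wq = λ/(μ(μ-λ))
Wq = 8.3/(10.4 × (10.4-8.3))
Wq = 8.3/(10.4 × 2.10)
Wq = 0.3800 hours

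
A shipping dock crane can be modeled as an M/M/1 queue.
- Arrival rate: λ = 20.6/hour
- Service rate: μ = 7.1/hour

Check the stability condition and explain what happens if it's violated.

Stability requires ρ = λ/(cμ) < 1
ρ = 20.6/(1 × 7.1) = 20.6/7.10 = 2.9014
Since 2.9014 ≥ 1, the system is UNSTABLE.
Queue grows without bound. Need μ > λ = 20.6.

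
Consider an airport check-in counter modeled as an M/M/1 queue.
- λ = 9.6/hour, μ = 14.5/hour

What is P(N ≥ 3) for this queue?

ρ = λ/μ = 9.6/14.5 = 0.6621
P(N ≥ n) = ρⁿ
P(N ≥ 3) = 0.6621^3
P(N ≥ 3) = 0.2902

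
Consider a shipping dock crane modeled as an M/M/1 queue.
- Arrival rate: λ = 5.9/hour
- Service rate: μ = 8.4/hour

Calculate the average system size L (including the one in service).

ρ = λ/μ = 5.9/8.4 = 0.7024
For M/M/1: L = λ/(μ-λ)
L = 5.9/(8.4-5.9) = 5.9/2.50
L = 2.3600 containers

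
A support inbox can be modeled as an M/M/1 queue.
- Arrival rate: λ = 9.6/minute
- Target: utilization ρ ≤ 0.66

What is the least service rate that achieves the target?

ρ = λ/μ, so μ = λ/ρ
μ ≥ 9.6/0.66 = 14.5455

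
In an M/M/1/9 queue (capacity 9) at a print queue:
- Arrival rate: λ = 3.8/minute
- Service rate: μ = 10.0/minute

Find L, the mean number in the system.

ρ = λ/μ = 3.8/10.0 = 0.3800
P₀ = (1-ρ)/(1-ρ^(K+1)) = (1-0.3800)/(1-0.3800^10) = 0.62000/0.99994 = 0.6200
P_K = P₀×ρ^K = 0.6200 × 0.3800^9 = 0.6200 × 0.0001652 = 0.0001024
L = ρ[1 - (K+1)ρ^K + Kρ^(K+1)] / [(1-ρ)(1-ρ^(K+1))]
L = 0.3800 × (1 - 10×0.0001652 + 9×0.00006278) / ((1 - 0.3800) × (1 - 0.00006278)) = 0.6123 jobs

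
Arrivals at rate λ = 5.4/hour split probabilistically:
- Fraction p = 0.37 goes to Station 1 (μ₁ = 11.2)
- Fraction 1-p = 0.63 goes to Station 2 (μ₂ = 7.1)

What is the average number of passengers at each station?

Effective rates: λ₁ = 5.4×0.37 = 1.998, λ₂ = 5.4×0.63 = 3.402
Station 1: ρ₁ = 1.998/11.2 = 0.1784, L₁ = ρ₁/(1-ρ₁) = 0.1784/(1-0.1784) = 0.2171
Station 2: ρ₂ = 3.402/7.1 = 0.479155, L₂ = ρ₂/(1-ρ₂) = 0.479155/(1-0.479155) = 0.9200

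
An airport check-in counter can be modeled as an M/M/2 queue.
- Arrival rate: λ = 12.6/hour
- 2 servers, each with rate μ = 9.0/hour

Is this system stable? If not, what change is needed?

Stability requires ρ = λ/(cμ) < 1
ρ = 12.6/(2 × 9.0) = 12.6/18.00 = 0.7000
Since 0.7000 < 1, the system is STABLE.
The servers are busy 70.00% of the time.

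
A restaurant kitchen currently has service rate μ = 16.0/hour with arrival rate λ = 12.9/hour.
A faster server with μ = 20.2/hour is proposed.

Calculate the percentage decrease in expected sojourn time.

System 1: ρ₁ = 12.9/16.0 = 0.8063, W₁ = 1/(16.0-12.9) = 0.3226
System 2: ρ₂ = 12.9/20.2 = 0.6386, W₂ = 1/(20.2-12.9) = 0.1370
Improvement: (W₁-W₂)/W₁ = (0.3226-0.1370)/0.3226 = 57.53%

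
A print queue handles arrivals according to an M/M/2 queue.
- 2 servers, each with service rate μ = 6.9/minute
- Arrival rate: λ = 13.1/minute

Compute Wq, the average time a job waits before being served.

Traffic intensity: ρ = λ/(cμ) = 13.1/(2×6.9) = 0.9493
Since ρ = 0.9493 < 1, system is stable.
Offered load a = λ/μ = cρ = 13.1/6.9 = 1.8986
P₀ = [ Σₙ₌₀^1 aⁿ/n! + a^2/(2!(1-ρ)) ]⁻¹
Σ = a^0/0! + a^1/1! = 1.0000 + 1.8986 = 2.8986
a^2/(2!(1-ρ)) = 3.60449/(2 × 0.0507246) = 35.5300
P₀ = 1/(2.8986 + 35.5300) = 0.02602
Lq = P₀·a^2·ρ / (2!(1-ρ)²) = 0.0260223 × 3.60449 × 0.949275 / (2 × 0.00257299) = 17.3027
Wq = Lq/λ = 17.3027/13.1 = 1.3208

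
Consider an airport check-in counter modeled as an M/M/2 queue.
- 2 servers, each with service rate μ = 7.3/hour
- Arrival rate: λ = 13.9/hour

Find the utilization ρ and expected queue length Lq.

Traffic intensity: ρ = λ/(cμ) = 13.9/(2×7.3) = 0.9521
Since ρ = 0.9521 < 1, system is stable.
Offered load a = λ/μ = cρ = 13.9/7.3 = 1.9041
P₀ = [ Σₙ₌₀^1 aⁿ/n! + a^2/(2!(1-ρ)) ]⁻¹
Σ = a^0/0! + a^1/1! = 1.0000 + 1.9041 = 2.9041
a^2/(2!(1-ρ)) = 3.625633/(2 × 0.04794521) = 37.8102
P₀ = 1/(2.9041 + 37.8102) = 0.02456
Lq = P₀·a^2·ρ / (2!(1-ρ)²) = 0.0245614 × 3.62563 × 0.952055 / (2 × 0.00229874) = 18.4408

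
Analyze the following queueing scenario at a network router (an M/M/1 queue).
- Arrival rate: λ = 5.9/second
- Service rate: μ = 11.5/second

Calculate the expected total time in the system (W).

First, compute utilization: ρ = λ/μ = 5.9/11.5 = 0.5130
For M/M/1: W = 1/(μ-λ)
W = 1/(11.5-5.9) = 1/5.60
W = 0.1786 seconds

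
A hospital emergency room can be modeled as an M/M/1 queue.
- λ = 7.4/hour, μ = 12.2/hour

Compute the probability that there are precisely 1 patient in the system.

ρ = λ/μ = 7.4/12.2 = 0.6066
P(n) = (1-ρ)ρⁿ
P(1) = (1-0.6066) × 0.6066^1
P(1) = 0.3934 × 0.6066
P(1) = 0.2386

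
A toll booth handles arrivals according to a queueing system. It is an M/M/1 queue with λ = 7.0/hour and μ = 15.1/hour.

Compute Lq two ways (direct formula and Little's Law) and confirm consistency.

Method 1 (direct): Lq = λ²/(μ(μ-λ)) = 49.00/(15.1 × 8.10) = 0.4006

Method 2 (Little's Law):
W = 1/(μ-λ) = 1/8.10 = 0.12346
Wq = W - 1/μ = 0.12346 - 0.066225 = 0.05723
Lq = λWq = 7.0 × 0.05723 = 0.4006 ✔ (matches Method 1)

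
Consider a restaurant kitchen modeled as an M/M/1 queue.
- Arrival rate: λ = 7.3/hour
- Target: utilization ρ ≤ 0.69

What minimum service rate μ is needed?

ρ = λ/μ, so μ = λ/ρ
μ ≥ 7.3/0.69 = 10.5797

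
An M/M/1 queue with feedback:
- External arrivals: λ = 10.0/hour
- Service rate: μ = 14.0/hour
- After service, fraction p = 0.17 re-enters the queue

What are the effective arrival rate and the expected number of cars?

Effective arrival rate: λ_eff = λ/(1-p) = 10.0/(1-0.17) = 10.0/0.83 = 12.04819
ρ = λ_eff/μ = 12.04819/14.0 = 0.860585
L = ρ/(1-ρ) = 0.860585/(1-0.860585) = 6.1728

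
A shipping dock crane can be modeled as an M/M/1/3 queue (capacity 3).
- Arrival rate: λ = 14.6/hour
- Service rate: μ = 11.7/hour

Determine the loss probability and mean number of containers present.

ρ = λ/μ = 14.6/11.7 = 1.24786
P₀ = (1-ρ)/(1-ρ^(K+1)) = (1-1.24786)/(1-1.24786^4) = -0.2479/-1.4247 = 0.1740
P_K = P₀×ρ^K = 0.17397 × 1.24786^3 = 0.17397 × 1.9431 = 0.3380
Blocking probability P_3 = 0.3380 (33.80%)
L = ρ[1 - (K+1)ρ^K + Kρ^(K+1)] / [(1-ρ)(1-ρ^(K+1))]
L = 1.24786 × (1 - 4×1.94311 + 3×2.42473) / ((1 - 1.24786) × (1 - 2.42473)) = 1.7730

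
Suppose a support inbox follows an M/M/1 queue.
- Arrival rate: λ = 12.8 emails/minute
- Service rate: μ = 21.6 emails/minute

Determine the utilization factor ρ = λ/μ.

Server utilization: ρ = λ/μ
ρ = 12.8/21.6 = 0.5926
The server is busy 59.26% of the time.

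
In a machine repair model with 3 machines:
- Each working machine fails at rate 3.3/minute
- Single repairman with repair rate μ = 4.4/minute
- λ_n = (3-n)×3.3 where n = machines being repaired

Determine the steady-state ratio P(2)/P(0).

P(2)/P(0) = ∏_{i=0}^{2-1} λ_i/μ_{i+1}
= (3-0)×3.3/4.4 × (3-1)×3.3/4.4
= 3.3750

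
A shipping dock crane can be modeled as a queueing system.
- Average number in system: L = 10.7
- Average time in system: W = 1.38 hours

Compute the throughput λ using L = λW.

Little's Law: L = λW, so λ = L/W
λ = 10.7/1.38 = 7.7536 containers/hour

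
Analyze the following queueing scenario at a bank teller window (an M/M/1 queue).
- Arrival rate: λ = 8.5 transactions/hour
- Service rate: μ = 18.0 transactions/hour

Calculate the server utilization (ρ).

Server utilization: ρ = λ/μ
ρ = 8.5/18.0 = 0.4722
The server is busy 47.22% of the time.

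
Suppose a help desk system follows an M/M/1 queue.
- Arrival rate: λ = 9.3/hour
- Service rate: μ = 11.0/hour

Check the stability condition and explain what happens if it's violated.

Stability requires ρ = λ/(cμ) < 1
ρ = 9.3/(1 × 11.0) = 9.3/11.00 = 0.8455
Since 0.8455 < 1, the system is STABLE.
The server is busy 84.55% of the time.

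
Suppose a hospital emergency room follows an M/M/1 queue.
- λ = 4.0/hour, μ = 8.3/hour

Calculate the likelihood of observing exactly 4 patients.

ρ = λ/μ = 4.0/8.3 = 0.48193
P(n) = (1-ρ)ρⁿ
P(4) = (1-0.48193) × 0.48193^4
P(4) = 0.5181 × 0.05394
P(4) = 0.02795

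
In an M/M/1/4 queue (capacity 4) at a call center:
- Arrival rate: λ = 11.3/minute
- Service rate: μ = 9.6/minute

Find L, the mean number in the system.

ρ = λ/μ = 11.3/9.6 = 1.1771
P₀ = (1-ρ)/(1-ρ^(K+1)) = (1-1.1771)/(1-1.1771^5) = -0.1771/-1.2598 = 0.1406
P_K = P₀×ρ^K = 0.1406 × 1.1771^4 = 0.1406 × 1.9198 = 0.2699
L = ρ[1 - (K+1)ρ^K + Kρ^(K+1)] / [(1-ρ)(1-ρ^(K+1))]
L = 1.1771 × (1 - 5×1.9198 + 4×2.2598) / ((1 - 1.1771) × (1 - 2.2598)) = 2.3224 calls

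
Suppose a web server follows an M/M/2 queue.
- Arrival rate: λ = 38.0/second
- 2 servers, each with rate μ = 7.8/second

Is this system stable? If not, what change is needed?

Stability requires ρ = λ/(cμ) < 1
ρ = 38.0/(2 × 7.8) = 38.0/15.60 = 2.4359
Since 2.4359 ≥ 1, the system is UNSTABLE.
Need c > λ/μ = 38.0/7.8 = 4.87.
Minimum servers needed: c = 5.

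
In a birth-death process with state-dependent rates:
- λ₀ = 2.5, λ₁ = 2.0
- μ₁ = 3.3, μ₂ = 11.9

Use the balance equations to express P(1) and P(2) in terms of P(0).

Balance equations:
State 0: λ₀P₀ = μ₁P₁ → P₁ = (λ₀/μ₁)P₀ = (2.5/3.3)P₀ = 0.7576P₀
State 1: P₂ = (λ₀λ₁)/(μ₁μ₂)P₀ = (2.5×2.0)/(3.3×11.9)P₀ = 0.1273P₀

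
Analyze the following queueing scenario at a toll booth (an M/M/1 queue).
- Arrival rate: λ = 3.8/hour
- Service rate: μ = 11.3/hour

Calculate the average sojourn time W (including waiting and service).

First, compute utilization: ρ = λ/μ = 3.8/11.3 = 0.3363
For M/M/1: W = 1/(μ-λ)
W = 1/(11.3-3.8) = 1/7.50
W = 0.1333 hours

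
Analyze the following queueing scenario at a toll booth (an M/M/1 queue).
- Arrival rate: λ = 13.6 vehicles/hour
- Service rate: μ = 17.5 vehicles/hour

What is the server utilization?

Server utilization: ρ = λ/μ
ρ = 13.6/17.5 = 0.7771
The server is busy 77.71% of the time.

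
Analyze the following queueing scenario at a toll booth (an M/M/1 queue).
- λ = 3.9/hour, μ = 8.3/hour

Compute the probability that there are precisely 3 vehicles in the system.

ρ = λ/μ = 3.9/8.3 = 0.4699
P(n) = (1-ρ)ρⁿ
P(3) = (1-0.4699) × 0.4699^3
P(3) = 0.53010 × 0.10376
P(3) = 0.05500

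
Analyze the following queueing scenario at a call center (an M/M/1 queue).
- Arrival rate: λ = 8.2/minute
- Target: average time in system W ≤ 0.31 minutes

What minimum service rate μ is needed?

For M/M/1: W = 1/(μ-λ)
Need W ≤ 0.31, so 1/(μ-λ) ≤ 0.31
μ - λ ≥ 1/0.31 = 3.2258
μ ≥ 8.2 + 3.2258 = 11.4258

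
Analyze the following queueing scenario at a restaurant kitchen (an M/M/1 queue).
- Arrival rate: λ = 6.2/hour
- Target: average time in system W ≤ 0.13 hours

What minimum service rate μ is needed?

For M/M/1: W = 1/(μ-λ)
Need W ≤ 0.13, so 1/(μ-λ) ≤ 0.13
μ - λ ≥ 1/0.13 = 7.6923
μ ≥ 6.2 + 7.6923 = 13.8923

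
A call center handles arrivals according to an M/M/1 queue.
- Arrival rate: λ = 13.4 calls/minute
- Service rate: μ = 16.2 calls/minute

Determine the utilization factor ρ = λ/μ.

Server utilization: ρ = λ/μ
ρ = 13.4/16.2 = 0.8272
The server is busy 82.72% of the time.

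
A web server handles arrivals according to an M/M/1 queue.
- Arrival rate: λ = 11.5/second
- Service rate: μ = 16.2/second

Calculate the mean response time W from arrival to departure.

First, compute utilization: ρ = λ/μ = 11.5/16.2 = 0.7099
For M/M/1: W = 1/(μ-λ)
W = 1/(16.2-11.5) = 1/4.70
W = 0.2128 seconds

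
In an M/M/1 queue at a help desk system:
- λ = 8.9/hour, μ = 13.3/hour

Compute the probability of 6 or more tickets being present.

ρ = λ/μ = 8.9/13.3 = 0.66917
P(N ≥ n) = ρⁿ
P(N ≥ 6) = 0.66917^6
P(N ≥ 6) = 0.08979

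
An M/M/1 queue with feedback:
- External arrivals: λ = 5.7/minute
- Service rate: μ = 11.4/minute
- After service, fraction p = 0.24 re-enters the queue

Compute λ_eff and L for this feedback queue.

Effective arrival rate: λ_eff = λ/(1-p) = 5.7/(1-0.24) = 5.7/0.76 = 7.5000
ρ = λ_eff/μ = 7.5000/11.4 = 0.6579
L = ρ/(1-ρ) = 0.6579/(1-0.6579) = 1.9231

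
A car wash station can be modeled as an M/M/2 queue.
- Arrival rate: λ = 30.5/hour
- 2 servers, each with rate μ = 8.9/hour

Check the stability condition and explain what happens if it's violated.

Stability requires ρ = λ/(cμ) < 1
ρ = 30.5/(2 × 8.9) = 30.5/17.80 = 1.7135
Since 1.7135 ≥ 1, the system is UNSTABLE.
Need c > λ/μ = 30.5/8.9 = 3.43.
Minimum servers needed: c = 4.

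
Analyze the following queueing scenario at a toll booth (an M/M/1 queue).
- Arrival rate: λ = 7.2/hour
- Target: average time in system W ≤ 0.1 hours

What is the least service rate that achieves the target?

For M/M/1: W = 1/(μ-λ)
Need W ≤ 0.1, so 1/(μ-λ) ≤ 0.1
μ - λ ≥ 1/0.1 = 10.0000
μ ≥ 7.2 + 10.0000 = 17.2000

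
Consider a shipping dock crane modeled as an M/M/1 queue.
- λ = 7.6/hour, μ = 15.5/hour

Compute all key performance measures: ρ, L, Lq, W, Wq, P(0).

Step 1: ρ = λ/μ = 7.6/15.5 = 0.4903
Step 2: L = λ/(μ-λ) = 7.6/7.90 = 0.9620
Step 3: Lq = λ²/(μ(μ-λ)) = 57.76/(15.5×7.90) = 0.4717
Step 4: W = 1/(μ-λ) = 1/7.90 = 0.12658
Step 5: Wq = λ/(μ(μ-λ)) = 7.6/(15.5×7.90) = 0.06207
Step 6: P(0) = 1-ρ = 0.5097
Verify: L = λW = 7.6×0.12658 = 0.9620 ✔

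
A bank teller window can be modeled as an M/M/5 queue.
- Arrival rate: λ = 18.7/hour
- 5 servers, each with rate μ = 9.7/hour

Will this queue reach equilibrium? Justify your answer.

Stability requires ρ = λ/(cμ) < 1
ρ = 18.7/(5 × 9.7) = 18.7/48.50 = 0.3856
Since 0.3856 < 1, the system is STABLE.
The servers are busy 38.56% of the time.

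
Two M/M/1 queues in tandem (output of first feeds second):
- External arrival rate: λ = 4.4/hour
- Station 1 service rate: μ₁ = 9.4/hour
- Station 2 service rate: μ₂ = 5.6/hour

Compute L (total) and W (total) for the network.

By Jackson's theorem, each station behaves as independent M/M/1.
Station 1: ρ₁ = 4.4/9.4 = 0.4681, L₁ = ρ₁/(1-ρ₁) = λ/(μ₁-λ) = 4.4/5.00 = 0.8800
Station 2: ρ₂ = 4.4/5.6 = 0.7857, L₂ = ρ₂/(1-ρ₂) = λ/(μ₂-λ) = 4.4/1.20 = 3.6667
Total: L = L₁ + L₂ = 0.8800 + 3.6667 = 4.5467
W = L/λ = 4.5467/4.4 = 1.0333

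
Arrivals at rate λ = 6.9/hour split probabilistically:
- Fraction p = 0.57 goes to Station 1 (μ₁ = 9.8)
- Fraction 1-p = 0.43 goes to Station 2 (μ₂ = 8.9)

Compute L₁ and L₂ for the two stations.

Effective rates: λ₁ = 6.9×0.57 = 3.933, λ₂ = 6.9×0.43 = 2.967
Station 1: ρ₁ = 3.933/9.8 = 0.40133, L₁ = ρ₁/(1-ρ₁) = 0.40133/(1-0.40133) = 0.6704
Station 2: ρ₂ = 2.967/8.9 = 0.33337, L₂ = ρ₂/(1-ρ₂) = 0.33337/(1-0.33337) = 0.5001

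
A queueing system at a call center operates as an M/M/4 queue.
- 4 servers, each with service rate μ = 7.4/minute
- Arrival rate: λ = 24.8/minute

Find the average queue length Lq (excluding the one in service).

Traffic intensity: ρ = λ/(cμ) = 24.8/(4×7.4) = 0.8378
Since ρ = 0.8378 < 1, system is stable.
Offered load a = λ/μ = cρ = 24.8/7.4 = 3.3514
P₀ = [ Σₙ₌₀^3 aⁿ/n! + a^4/(4!(1-ρ)) ]⁻¹
Σ = a^0/0! + a^1/1! + a^2/2! + a^3/3! = 1.00000 + 3.35135 + 5.61578 + 6.27348 = 16.2406
a^4/(4!(1-ρ)) = 126.1478/(24 × 0.162162) = 32.4130
P₀ = 1/(16.2406 + 32.4130) = 0.02055
Lq = P₀·a^4·ρ / (4!(1-ρ)²) = 0.0205535 × 126.1478 × 0.837838 / (24 × 0.0262966) = 3.4420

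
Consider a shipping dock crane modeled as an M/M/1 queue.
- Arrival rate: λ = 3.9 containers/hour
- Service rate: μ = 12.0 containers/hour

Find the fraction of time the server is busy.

Server utilization: ρ = λ/μ
ρ = 3.9/12.0 = 0.3250
The server is busy 32.50% of the time.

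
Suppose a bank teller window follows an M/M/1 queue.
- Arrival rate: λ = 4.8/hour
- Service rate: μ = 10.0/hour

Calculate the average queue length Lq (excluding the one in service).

ρ = λ/μ = 4.8/10.0 = 0.4800
For M/M/1: Lq = λ²/(μ(μ-λ))
Lq = 23.04/(10.0 × 5.20)
Lq = 0.4431 transactions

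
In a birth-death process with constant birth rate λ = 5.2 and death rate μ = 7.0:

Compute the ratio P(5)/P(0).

For constant rates: P(n)/P(0) = (λ/μ)^n
P(5)/P(0) = (5.2/7.0)^5 = 0.74286^5 = 0.2262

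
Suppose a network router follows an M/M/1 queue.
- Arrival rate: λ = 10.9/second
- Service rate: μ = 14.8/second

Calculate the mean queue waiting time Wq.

First, compute utilization: ρ = λ/μ = 10.9/14.8 = 0.7365
For M/M/1: Wq = λ/(μ(μ-λ))
Wq = 10.9/(14.8 × (14.8-10.9))
Wq = 10.9/(14.8 × 3.90)
Wq = 0.1888 seconds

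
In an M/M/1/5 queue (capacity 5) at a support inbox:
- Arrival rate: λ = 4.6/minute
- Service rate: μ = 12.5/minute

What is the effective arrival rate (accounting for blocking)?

ρ = λ/μ = 4.6/12.5 = 0.3680
P₀ = (1-ρ)/(1-ρ^(K+1)) = (1-0.3680)/(1-0.3680^6) = 0.6320/0.9975 = 0.6336
P_K = P₀×ρ^K = 0.6336 × 0.3680^5 = 0.6336 × 0.006749 = 0.004276
λ_eff = λ(1-P_K) = 4.6 × (1 - 0.004276) = 4.6 × 0.99572 = 4.5803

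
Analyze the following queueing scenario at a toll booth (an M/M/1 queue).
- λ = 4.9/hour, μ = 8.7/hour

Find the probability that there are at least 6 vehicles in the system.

ρ = λ/μ = 4.9/8.7 = 0.56322
P(N ≥ n) = ρⁿ
P(N ≥ 6) = 0.56322^6
P(N ≥ 6) = 0.03192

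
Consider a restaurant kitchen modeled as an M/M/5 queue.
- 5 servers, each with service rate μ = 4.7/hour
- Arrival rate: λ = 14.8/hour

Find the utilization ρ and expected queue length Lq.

Traffic intensity: ρ = λ/(cμ) = 14.8/(5×4.7) = 0.6298
Since ρ = 0.6298 < 1, system is stable.
Offered load a = λ/μ = cρ = 14.8/4.7 = 3.1489
P₀ = [ Σₙ₌₀^4 aⁿ/n! + a^5/(5!(1-ρ)) ]⁻¹
Σ = a^0/0! + a^1/1! + a^2/2! + a^3/3! + a^4/4! = 1.00000 + 3.14894 + 4.95790 + 5.20404 + 4.09679 = 18.4077
a^5/(5!(1-ρ)) = 309.6131/(120 × 0.37021) = 6.9693
P₀ = 1/(18.4077 + 6.9693) = 0.03941
Lq = P₀·a^5·ρ / (5!(1-ρ)²) = 0.039406 × 309.6131 × 0.62979 / (120 × 0.13706) = 0.4672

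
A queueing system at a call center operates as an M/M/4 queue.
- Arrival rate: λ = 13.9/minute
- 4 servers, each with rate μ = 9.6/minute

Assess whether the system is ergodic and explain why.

Stability requires ρ = λ/(cμ) < 1
ρ = 13.9/(4 × 9.6) = 13.9/38.40 = 0.3620
Since 0.3620 < 1, the system is STABLE.
The servers are busy 36.20% of the time.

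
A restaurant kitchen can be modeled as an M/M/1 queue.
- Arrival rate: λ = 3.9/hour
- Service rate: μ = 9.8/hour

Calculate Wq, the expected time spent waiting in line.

First, compute utilization: ρ = λ/μ = 3.9/9.8 = 0.3980
For M/M/1: Wq = λ/(μ(μ-λ))
Wq = 3.9/(9.8 × (9.8-3.9))
Wq = 3.9/(9.8 × 5.90)
Wq = 0.06745 hours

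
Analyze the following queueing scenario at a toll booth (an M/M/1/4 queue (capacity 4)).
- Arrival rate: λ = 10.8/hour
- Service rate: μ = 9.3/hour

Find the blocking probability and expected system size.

ρ = λ/μ = 10.8/9.3 = 1.1613
P₀ = (1-ρ)/(1-ρ^(K+1)) = (1-1.1613)/(1-1.1613^5) = -0.1613/-1.1121 = 0.1450
P_K = P₀×ρ^K = 0.14504 × 1.1613^4 = 0.14504 × 1.8188 = 0.2638
Blocking probability P_4 = 0.2638 (26.38%)
L = ρ[1 - (K+1)ρ^K + Kρ^(K+1)] / [(1-ρ)(1-ρ^(K+1))]
L = 1.1613 × (1 - 5×1.818770 + 4×2.112137) / ((1 - 1.1613) × (1 - 2.112137)) = 2.2962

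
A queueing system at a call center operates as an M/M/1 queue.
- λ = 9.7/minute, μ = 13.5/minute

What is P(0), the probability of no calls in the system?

ρ = λ/μ = 9.7/13.5 = 0.7185
P(0) = 1 - ρ = 1 - 0.7185 = 0.2815
The server is idle 28.15% of the time.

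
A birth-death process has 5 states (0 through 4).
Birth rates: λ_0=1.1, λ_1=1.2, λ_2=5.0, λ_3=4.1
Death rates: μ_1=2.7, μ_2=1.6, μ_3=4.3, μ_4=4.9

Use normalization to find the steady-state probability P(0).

Ratios P(n)/P(0) = (λ₀···λₙ₋₁)/(μ₁···μₙ):
P(1)/P(0) = (1.1)/(2.7) = 0.407407
P(2)/P(0) = (1.1×1.2)/(2.7×1.6) = 0.305556
P(3)/P(0) = (1.1×1.2×5.0)/(2.7×1.6×4.3) = 0.355297
P(4)/P(0) = (1.1×1.2×5.0×4.1)/(2.7×1.6×4.3×4.9) = 0.297289

Normalization: ∑ P(n) = 1
P(0) × (1.00000 + 0.407407 + 0.305556 + 0.355297 + 0.297289) = 1
P(0) × 2.3655 = 1
P(0) = 1/2.3655 = 0.4227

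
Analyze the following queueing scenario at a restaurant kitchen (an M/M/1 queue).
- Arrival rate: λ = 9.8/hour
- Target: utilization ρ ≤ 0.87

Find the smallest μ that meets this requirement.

ρ = λ/μ, so μ = λ/ρ
μ ≥ 9.8/0.87 = 11.2644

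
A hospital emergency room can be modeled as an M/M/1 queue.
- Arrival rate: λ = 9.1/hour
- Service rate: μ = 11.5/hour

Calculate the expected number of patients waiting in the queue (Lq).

ρ = λ/μ = 9.1/11.5 = 0.7913
For M/M/1: Lq = λ²/(μ(μ-λ))
Lq = 82.81/(11.5 × 2.40)
Lq = 3.0004 patients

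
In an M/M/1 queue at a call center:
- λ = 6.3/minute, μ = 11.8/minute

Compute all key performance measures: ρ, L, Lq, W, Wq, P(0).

Step 1: ρ = λ/μ = 6.3/11.8 = 0.5339
Step 2: L = λ/(μ-λ) = 6.3/5.50 = 1.1455
Step 3: Lq = λ²/(μ(μ-λ)) = 39.69/(11.8×5.50) = 0.6116
Step 4: W = 1/(μ-λ) = 1/5.50 = 0.18182
Step 5: Wq = λ/(μ(μ-λ)) = 6.3/(11.8×5.50) = 0.09707
Step 6: P(0) = 1-ρ = 0.4661
Verify: L = λW = 6.3×0.18182 = 1.1455 ✔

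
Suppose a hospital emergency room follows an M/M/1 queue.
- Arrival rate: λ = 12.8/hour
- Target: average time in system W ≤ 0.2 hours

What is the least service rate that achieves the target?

For M/M/1: W = 1/(μ-λ)
Need W ≤ 0.2, so 1/(μ-λ) ≤ 0.2
μ - λ ≥ 1/0.2 = 5.0000
μ ≥ 12.8 + 5.0000 = 17.8000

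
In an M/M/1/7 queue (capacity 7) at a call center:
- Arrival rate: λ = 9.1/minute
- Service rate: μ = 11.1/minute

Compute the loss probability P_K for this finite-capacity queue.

ρ = λ/μ = 9.1/11.1 = 0.81982
P₀ = (1-ρ)/(1-ρ^(K+1)) = (1-0.81982)/(1-0.81982^8) = 0.1802/0.7959 = 0.2264
P_K = P₀×ρ^K = 0.22637 × 0.81982^7 = 0.22637 × 0.24890 = 0.05634
Blocking probability = 5.63%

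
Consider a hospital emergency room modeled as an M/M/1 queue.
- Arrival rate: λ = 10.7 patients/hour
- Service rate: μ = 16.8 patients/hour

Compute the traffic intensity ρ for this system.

Server utilization: ρ = λ/μ
ρ = 10.7/16.8 = 0.6369
The server is busy 63.69% of the time.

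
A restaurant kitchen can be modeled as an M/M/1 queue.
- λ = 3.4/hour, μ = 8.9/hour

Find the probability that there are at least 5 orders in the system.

ρ = λ/μ = 3.4/8.9 = 0.382022
P(N ≥ n) = ρⁿ
P(N ≥ 5) = 0.382022^5
P(N ≥ 5) = 0.008137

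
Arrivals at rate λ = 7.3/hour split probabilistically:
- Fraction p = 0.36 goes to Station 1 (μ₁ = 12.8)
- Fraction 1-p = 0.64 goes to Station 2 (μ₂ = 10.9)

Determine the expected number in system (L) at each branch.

Effective rates: λ₁ = 7.3×0.36 = 2.628, λ₂ = 7.3×0.64 = 4.672
Station 1: ρ₁ = 2.628/12.8 = 0.20531, L₁ = ρ₁/(1-ρ₁) = 0.20531/(1-0.20531) = 0.2584
Station 2: ρ₂ = 4.672/10.9 = 0.428624, L₂ = ρ₂/(1-ρ₂) = 0.428624/(1-0.428624) = 0.7502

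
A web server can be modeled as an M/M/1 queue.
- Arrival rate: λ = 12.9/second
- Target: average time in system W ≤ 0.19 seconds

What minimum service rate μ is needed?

For M/M/1: W = 1/(μ-λ)
Need W ≤ 0.19, so 1/(μ-λ) ≤ 0.19
μ - λ ≥ 1/0.19 = 5.2632
μ ≥ 12.9 + 5.2632 = 18.1632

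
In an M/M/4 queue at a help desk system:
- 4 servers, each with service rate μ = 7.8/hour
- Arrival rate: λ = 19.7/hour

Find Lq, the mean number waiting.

Traffic intensity: ρ = λ/(cμ) = 19.7/(4×7.8) = 0.6314
Since ρ = 0.6314 < 1, system is stable.
Offered load a = λ/μ = cρ = 19.7/7.8 = 2.5256
P₀ = [ Σₙ₌₀^3 aⁿ/n! + a^4/(4!(1-ρ)) ]⁻¹
Σ = a^0/0! + a^1/1! + a^2/2! + a^3/3! = 1.00000 + 2.52564 + 3.18943 + 2.68512 = 9.4002
a^4/(4!(1-ρ)) = 40.6899/(24 × 0.36859) = 4.5997
P₀ = 1/(9.4002 + 4.5997) = 0.07143
Lq = P₀·a^4·ρ / (4!(1-ρ)²) = 0.071429 × 40.6899 × 0.63141 / (24 × 0.13586) = 0.5628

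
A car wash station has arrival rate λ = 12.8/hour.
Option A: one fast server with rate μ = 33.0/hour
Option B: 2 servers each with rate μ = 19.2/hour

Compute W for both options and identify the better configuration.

Option A: single server μ = 33.0 (M/M/1)
  ρ_A = 12.8/33.0 = 0.3879
  W_A = 1/(μ-λ) = 1/(33.0-12.8) = 1/20.20 = 0.04950

Option B: 2 servers μ = 19.2 (M/M/2)
  ρ_B = λ/(cμ) = 12.8/(2×19.2) = 0.3333
  Offered load a = λ/μ = cρ = 12.8/19.2 = 0.6667
  P₀ = [ Σₙ₌₀^1 aⁿ/n! + a^2/(2!(1-ρ)) ]⁻¹
  Σ = a^0/0! + a^1/1! = 1.0000 + 0.6667 = 1.6667
  a^2/(2!(1-ρ)) = 0.4444/(2 × 0.6667) = 0.3333
  P₀ = 1/(1.6667 + 0.3333) = 0.5000
  Lq = P₀·a^2·ρ / (2!(1-ρ)²) = 0.50000 × 0.44444 × 0.33333 / (2 × 0.44444) = 0.08333
  Wq_B = Lq/λ = 0.08333/12.8 = 0.006510
  W_B = Wq_B + 1/μ = 0.006510 + 0.05208 = 0.05859

Since W_A = 0.04950 < W_B = 0.05859, Option A (single fast server) has the shorter time in system.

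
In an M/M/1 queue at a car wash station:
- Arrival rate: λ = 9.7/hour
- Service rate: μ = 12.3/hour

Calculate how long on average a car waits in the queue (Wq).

First, compute utilization: ρ = λ/μ = 9.7/12.3 = 0.7886
For M/M/1: Wq = λ/(μ(μ-λ))
Wq = 9.7/(12.3 × (12.3-9.7))
Wq = 9.7/(12.3 × 2.60)
Wq = 0.3033 hours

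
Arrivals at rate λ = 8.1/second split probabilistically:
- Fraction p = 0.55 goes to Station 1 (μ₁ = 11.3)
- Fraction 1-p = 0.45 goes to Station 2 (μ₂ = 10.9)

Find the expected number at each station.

Effective rates: λ₁ = 8.1×0.55 = 4.455, λ₂ = 8.1×0.45 = 3.645
Station 1: ρ₁ = 4.455/11.3 = 0.39425, L₁ = ρ₁/(1-ρ₁) = 0.39425/(1-0.39425) = 0.6508
Station 2: ρ₂ = 3.645/10.9 = 0.3344, L₂ = ρ₂/(1-ρ₂) = 0.3344/(1-0.3344) = 0.5024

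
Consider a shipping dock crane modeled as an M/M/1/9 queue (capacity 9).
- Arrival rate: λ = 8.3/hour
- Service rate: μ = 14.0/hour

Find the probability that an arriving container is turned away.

ρ = λ/μ = 8.3/14.0 = 0.59286
P₀ = (1-ρ)/(1-ρ^(K+1)) = (1-0.59286)/(1-0.59286^10) = 0.4071/0.9946 = 0.4093
P_K = P₀×ρ^K = 0.40934 × 0.59286^9 = 0.40934 × 0.0090483 = 0.003704
Blocking probability = 0.37%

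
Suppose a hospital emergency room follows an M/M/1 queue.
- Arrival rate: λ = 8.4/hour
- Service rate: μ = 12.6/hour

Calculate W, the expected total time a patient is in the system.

First, compute utilization: ρ = λ/μ = 8.4/12.6 = 0.6667
For M/M/1: W = 1/(μ-λ)
W = 1/(12.6-8.4) = 1/4.20
W = 0.2381 hours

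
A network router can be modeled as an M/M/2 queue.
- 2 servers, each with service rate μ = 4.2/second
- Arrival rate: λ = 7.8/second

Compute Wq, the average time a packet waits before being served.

Traffic intensity: ρ = λ/(cμ) = 7.8/(2×4.2) = 0.9286
Since ρ = 0.9286 < 1, system is stable.
Offered load a = λ/μ = cρ = 7.8/4.2 = 1.8571
P₀ = [ Σₙ₌₀^1 aⁿ/n! + a^2/(2!(1-ρ)) ]⁻¹
Σ = a^0/0! + a^1/1! = 1.0000 + 1.8571 = 2.8571
a^2/(2!(1-ρ)) = 3.4490/(2 × 0.071429) = 24.1429
P₀ = 1/(2.8571 + 24.1429) = 0.03704
Lq = P₀·a^2·ρ / (2!(1-ρ)²) = 0.0370370 × 3.44898 × 0.928571 / (2 × 0.00510204) = 11.6243
Wq = Lq/λ = 11.6243/7.8 = 1.4903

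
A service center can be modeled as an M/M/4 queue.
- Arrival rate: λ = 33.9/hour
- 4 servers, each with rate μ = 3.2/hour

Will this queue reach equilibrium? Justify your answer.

Stability requires ρ = λ/(cμ) < 1
ρ = 33.9/(4 × 3.2) = 33.9/12.80 = 2.6484
Since 2.6484 ≥ 1, the system is UNSTABLE.
Need c > λ/μ = 33.9/3.2 = 10.59.
Minimum servers needed: c = 11.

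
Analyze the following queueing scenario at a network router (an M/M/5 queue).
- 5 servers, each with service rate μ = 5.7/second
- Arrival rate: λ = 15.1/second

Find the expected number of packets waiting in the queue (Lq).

Traffic intensity: ρ = λ/(cμ) = 15.1/(5×5.7) = 0.5298
Since ρ = 0.5298 < 1, system is stable.
Offered load a = λ/μ = cρ = 15.1/5.7 = 2.6491
P₀ = [ Σₙ₌₀^4 aⁿ/n! + a^5/(5!(1-ρ)) ]⁻¹
Σ = a^0/0! + a^1/1! + a^2/2! + a^3/3! + a^4/4! = 1.00000 + 2.64912 + 3.50893 + 3.09853 + 2.05209 = 12.3087
a^5/(5!(1-ρ)) = 130.4699/(120 × 0.47018) = 2.3124
P₀ = 1/(12.3087 + 2.3124) = 0.06839
Lq = P₀·a^5·ρ / (5!(1-ρ)²) = 0.06839 × 130.4699 × 0.5298 / (120 × 0.2211) = 0.1782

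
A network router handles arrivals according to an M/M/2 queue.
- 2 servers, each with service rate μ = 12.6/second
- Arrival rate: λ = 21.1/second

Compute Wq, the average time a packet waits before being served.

Traffic intensity: ρ = λ/(cμ) = 21.1/(2×12.6) = 0.8373
Since ρ = 0.8373 < 1, system is stable.
Offered load a = λ/μ = cρ = 21.1/12.6 = 1.6746
P₀ = [ Σₙ₌₀^1 aⁿ/n! + a^2/(2!(1-ρ)) ]⁻¹
Σ = a^0/0! + a^1/1! = 1.0000 + 1.6746 = 2.6746
a^2/(2!(1-ρ)) = 2.80430/(2 × 0.162698) = 8.6181
P₀ = 1/(2.6746 + 8.6181) = 0.08855
Lq = P₀·a^2·ρ / (2!(1-ρ)²) = 0.0885529 × 2.80430 × 0.837302 / (2 × 0.0264708) = 3.9275
Wq = Lq/λ = 3.9275/21.1 = 0.1861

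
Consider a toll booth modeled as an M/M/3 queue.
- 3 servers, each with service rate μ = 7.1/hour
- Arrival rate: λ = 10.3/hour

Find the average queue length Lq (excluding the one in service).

Traffic intensity: ρ = λ/(cμ) = 10.3/(3×7.1) = 0.4836
Since ρ = 0.4836 < 1, system is stable.
Offered load a = λ/μ = cρ = 10.3/7.1 = 1.4507
P₀ = [ Σₙ₌₀^2 aⁿ/n! + a^3/(3!(1-ρ)) ]⁻¹
Σ = a^0/0! + a^1/1! + a^2/2! = 1.0000 + 1.4507 + 1.0523 = 3.5030
a^3/(3!(1-ρ)) = 3.0531/(6 × 0.51643) = 0.9853
P₀ = 1/(3.5030 + 0.9853) = 0.2228
Lq = P₀·a^3·ρ / (3!(1-ρ)²) = 0.2228 × 3.0531 × 0.4836 / (6 × 0.2667) = 0.2056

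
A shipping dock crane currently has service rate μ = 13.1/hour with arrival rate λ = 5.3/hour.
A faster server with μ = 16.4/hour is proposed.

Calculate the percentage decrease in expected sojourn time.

System 1: ρ₁ = 5.3/13.1 = 0.4046, W₁ = 1/(13.1-5.3) = 0.1282
System 2: ρ₂ = 5.3/16.4 = 0.3232, W₂ = 1/(16.4-5.3) = 0.09009
Improvement: (W₁-W₂)/W₁ = (0.1282-0.09009)/0.1282 = 29.73%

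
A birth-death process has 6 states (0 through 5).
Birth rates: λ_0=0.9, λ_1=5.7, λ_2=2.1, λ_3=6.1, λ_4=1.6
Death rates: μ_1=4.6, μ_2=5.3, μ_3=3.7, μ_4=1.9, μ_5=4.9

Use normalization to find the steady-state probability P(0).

Ratios P(n)/P(0) = (λ₀···λₙ₋₁)/(μ₁···μₙ):
P(1)/P(0) = (0.9)/(4.6) = 0.1957
P(2)/P(0) = (0.9×5.7)/(4.6×5.3) = 0.2104
P(3)/P(0) = (0.9×5.7×2.1)/(4.6×5.3×3.7) = 0.1194
P(4)/P(0) = (0.9×5.7×2.1×6.1)/(4.6×5.3×3.7×1.9) = 0.3834
P(5)/P(0) = (0.9×5.7×2.1×6.1×1.6)/(4.6×5.3×3.7×1.9×4.9) = 0.1252

Normalization: ∑ P(n) = 1
P(0) × (1.0000 + 0.1957 + 0.2104 + 0.1194 + 0.3834 + 0.1252) = 1
P(0) × 2.0341 = 1
P(0) = 1/2.0341 = 0.4916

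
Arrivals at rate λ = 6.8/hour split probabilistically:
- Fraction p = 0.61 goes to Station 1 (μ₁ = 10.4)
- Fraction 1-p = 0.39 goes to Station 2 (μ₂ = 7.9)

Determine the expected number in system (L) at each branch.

Effective rates: λ₁ = 6.8×0.61 = 4.148, λ₂ = 6.8×0.39 = 2.652
Station 1: ρ₁ = 4.148/10.4 = 0.39885, L₁ = ρ₁/(1-ρ₁) = 0.39885/(1-0.39885) = 0.6635
Station 2: ρ₂ = 2.652/7.9 = 0.3357, L₂ = ρ₂/(1-ρ₂) = 0.3357/(1-0.3357) = 0.5053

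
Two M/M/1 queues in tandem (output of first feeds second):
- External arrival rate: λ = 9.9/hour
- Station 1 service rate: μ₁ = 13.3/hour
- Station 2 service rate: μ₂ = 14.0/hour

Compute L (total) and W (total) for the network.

By Jackson's theorem, each station behaves as independent M/M/1.
Station 1: ρ₁ = 9.9/13.3 = 0.7444, L₁ = ρ₁/(1-ρ₁) = λ/(μ₁-λ) = 9.9/3.40 = 2.9118
Station 2: ρ₂ = 9.9/14.0 = 0.7071, L₂ = ρ₂/(1-ρ₂) = λ/(μ₂-λ) = 9.9/4.10 = 2.4146
Total: L = L₁ + L₂ = 2.9118 + 2.4146 = 5.3264
W = L/λ = 5.3264/9.9 = 0.5380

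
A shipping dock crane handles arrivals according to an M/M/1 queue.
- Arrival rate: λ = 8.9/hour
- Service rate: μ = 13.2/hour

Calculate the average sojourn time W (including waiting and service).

First, compute utilization: ρ = λ/μ = 8.9/13.2 = 0.6742
For M/M/1: W = 1/(μ-λ)
W = 1/(13.2-8.9) = 1/4.30
W = 0.2326 hours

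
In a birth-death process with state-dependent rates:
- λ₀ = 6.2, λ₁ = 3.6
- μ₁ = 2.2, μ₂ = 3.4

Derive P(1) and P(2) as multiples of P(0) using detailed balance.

Balance equations:
State 0: λ₀P₀ = μ₁P₁ → P₁ = (λ₀/μ₁)P₀ = (6.2/2.2)P₀ = 2.8182P₀
State 1: P₂ = (λ₀λ₁)/(μ₁μ₂)P₀ = (6.2×3.6)/(2.2×3.4)P₀ = 2.9840P₀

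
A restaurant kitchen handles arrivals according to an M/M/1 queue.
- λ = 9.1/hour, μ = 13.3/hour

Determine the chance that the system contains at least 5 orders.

ρ = λ/μ = 9.1/13.3 = 0.68421
P(N ≥ n) = ρⁿ
P(N ≥ 5) = 0.68421^5
P(N ≥ 5) = 0.1500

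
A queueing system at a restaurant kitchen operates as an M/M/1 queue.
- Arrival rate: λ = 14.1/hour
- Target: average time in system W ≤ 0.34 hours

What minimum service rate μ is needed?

For M/M/1: W = 1/(μ-λ)
Need W ≤ 0.34, so 1/(μ-λ) ≤ 0.34
μ - λ ≥ 1/0.34 = 2.9412
μ ≥ 14.1 + 2.9412 = 17.0412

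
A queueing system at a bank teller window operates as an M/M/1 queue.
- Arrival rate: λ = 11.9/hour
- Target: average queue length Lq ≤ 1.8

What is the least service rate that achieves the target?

For M/M/1: Lq = λ²/(μ(μ-λ))
Need Lq ≤ 1.8, i.e. μ(μ-λ) ≥ λ²/1.8
μ² - 11.9μ - 141.61/1.8 ≥ 0  →  μ² - 11.9μ - 78.67222 ≥ 0
Quadratic formula (positive root): μ = [λ + √(λ² + 4×78.67222)]/2
Discriminant: 141.61 + 4×78.67222 = 456.2989, √456.2989 = 21.3612
μ ≥ (11.9 + 21.3612)/2 = 16.6306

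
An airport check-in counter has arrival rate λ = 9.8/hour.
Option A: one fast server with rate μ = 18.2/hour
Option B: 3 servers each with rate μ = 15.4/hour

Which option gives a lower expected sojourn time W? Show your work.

Option A: single server μ = 18.2 (M/M/1)
  ρ_A = 9.8/18.2 = 0.5385
  W_A = 1/(μ-λ) = 1/(18.2-9.8) = 1/8.40 = 0.1190

Option B: 3 servers μ = 15.4 (M/M/3)
  ρ_B = λ/(cμ) = 9.8/(3×15.4) = 0.2121
  Offered load a = λ/μ = cρ = 9.8/15.4 = 0.6364
  P₀ = [ Σₙ₌₀^2 aⁿ/n! + a^3/(3!(1-ρ)) ]⁻¹
  Σ = a^0/0! + a^1/1! + a^2/2! = 1.0000 + 0.63636 + 0.20248 = 1.8388
  a^3/(3!(1-ρ)) = 0.2577/(6 × 0.7879) = 0.05451
  P₀ = 1/(1.8388 + 0.05451) = 0.5282
  Lq = P₀·a^3·ρ / (3!(1-ρ)²) = 0.52816 × 0.25770 × 0.21212 / (6 × 0.62075) = 0.007752
  Wq_B = Lq/λ = 0.007752/9.8 = 0.0007910
  W_B = Wq_B + 1/μ = 0.0007910 + 0.06494 = 0.06573

Since W_B = 0.06573 < W_A = 0.1190, Option B (multiple servers) has the shorter time in system.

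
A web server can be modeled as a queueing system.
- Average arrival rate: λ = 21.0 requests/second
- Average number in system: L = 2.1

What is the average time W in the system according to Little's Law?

Little's Law: L = λW, so W = L/λ
W = 2.1/21.0 = 0.1000 seconds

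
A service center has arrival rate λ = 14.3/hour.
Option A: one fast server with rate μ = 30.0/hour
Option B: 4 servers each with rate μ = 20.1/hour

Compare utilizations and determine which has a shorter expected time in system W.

Option A: single server μ = 30.0 (M/M/1)
  ρ_A = 14.3/30.0 = 0.4767
  W_A = 1/(μ-λ) = 1/(30.0-14.3) = 1/15.70 = 0.06369

Option B: 4 servers μ = 20.1 (M/M/4)
  ρ_B = λ/(cμ) = 14.3/(4×20.1) = 0.1779
  Offered load a = λ/μ = cρ = 14.3/20.1 = 0.7114
  P₀ = [ Σₙ₌₀^3 aⁿ/n! + a^4/(4!(1-ρ)) ]⁻¹
  Σ = a^0/0! + a^1/1! + a^2/2! + a^3/3! = 1.0000 + 0.7114 + 0.2531 + 0.06002 = 2.0245
  a^4/(4!(1-ρ)) = 0.25619/(24 × 0.82214) = 0.01298
  P₀ = 1/(2.0245 + 0.01298) = 0.4908
  Lq = P₀·a^4·ρ / (4!(1-ρ)²) = 0.4908 × 0.2562 × 0.1779 / (24 × 0.6759) = 0.001379
  Wq_B = Lq/λ = 0.0013786/14.3 = 0.00009641
  W_B = Wq_B + 1/μ = 0.00009641 + 0.04975 = 0.04985

Since W_B = 0.04985 < W_A = 0.06369, Option B (multiple servers) has the shorter time in system.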